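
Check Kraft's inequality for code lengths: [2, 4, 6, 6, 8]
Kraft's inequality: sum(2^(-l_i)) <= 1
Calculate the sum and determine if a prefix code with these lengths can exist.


Sum = 2^(-2) + 2^(-4) + 2^(-6) + 2^(-6) + 2^(-8)
    = 0.25 + 0.0625 + 0.015625 + 0.015625 + 0.00390625
    = 89/256 = 0.34765625
Since 0.34765625 <= 1, Kraft's inequality IS satisfied.
A prefix code with these lengths CAN exist.

Kraft sum = 0.34765625. Satisfied.


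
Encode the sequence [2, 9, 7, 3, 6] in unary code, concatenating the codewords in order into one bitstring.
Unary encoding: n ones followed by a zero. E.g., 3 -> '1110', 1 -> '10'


Encode each number as n ones followed by a terminating 0:
  2 -> 110 (3 bits)
  9 -> 1111111110 (10 bits)
  7 -> 11111110 (8 bits)
  3 -> 1110 (4 bits)
  6 -> 1111110 (7 bits)
Total length = 3 + 10 + 8 + 4 + 7 = 32 bits.

Unary([2, 9, 7, 3, 6]) = 11011111111101111111011101111110 (32 bits)


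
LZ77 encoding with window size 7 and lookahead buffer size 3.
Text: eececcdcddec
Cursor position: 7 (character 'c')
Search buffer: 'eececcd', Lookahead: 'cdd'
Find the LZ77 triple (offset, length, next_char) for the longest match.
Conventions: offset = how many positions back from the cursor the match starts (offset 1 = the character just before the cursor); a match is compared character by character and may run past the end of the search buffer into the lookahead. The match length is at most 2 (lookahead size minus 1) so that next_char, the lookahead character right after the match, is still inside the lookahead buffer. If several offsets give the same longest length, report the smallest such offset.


Try each offset into the search buffer:
  offset=1 (pos 6, char 'd'): match length 0
  offset=2 (pos 5, char 'c'): match length 2
  offset=3 (pos 4, char 'c'): match length 1
  offset=4 (pos 3, char 'e'): match length 0
  offset=5 (pos 2, char 'c'): match length 1
  offset=6 (pos 1, char 'e'): match length 0
  offset=7 (pos 0, char 'e'): match length 0
Longest match has length 2 at offset 2.
next_char = character at position 7 + 2 = 9 -> 'd'

Best match: offset=2, length=2 (matching 'cd' starting at position 5)
LZ77 triple: (2, 2, 'd')


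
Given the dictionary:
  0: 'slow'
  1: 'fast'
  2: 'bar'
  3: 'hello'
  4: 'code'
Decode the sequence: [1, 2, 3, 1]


Look up each index in the dictionary:
  1 -> 'fast'
  2 -> 'bar'
  3 -> 'hello'
  1 -> 'fast'

Decoded: "fast bar hello fast"


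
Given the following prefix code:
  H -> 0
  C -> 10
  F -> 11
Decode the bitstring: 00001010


Decoding step by step:
Bits 0 -> H
Bits 0 -> H
Bits 0 -> H
Bits 0 -> H
Bits 10 -> C
Bits 10 -> C


Decoded message: HHHHCC


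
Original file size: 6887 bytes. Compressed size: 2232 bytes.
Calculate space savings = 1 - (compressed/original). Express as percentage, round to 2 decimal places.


ratio = compressed/original = 2232/6887 = 0.324089
savings = 1 - ratio = 1 - 0.324089 = 0.675911
as a percentage: 0.675911 * 100 = 67.59%

Space savings = 1 - 2232/6887 = 67.59%


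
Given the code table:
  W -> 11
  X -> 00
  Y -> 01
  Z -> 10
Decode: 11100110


Decoding:
11 -> W
10 -> Z
01 -> Y
10 -> Z


Result: WZYZ


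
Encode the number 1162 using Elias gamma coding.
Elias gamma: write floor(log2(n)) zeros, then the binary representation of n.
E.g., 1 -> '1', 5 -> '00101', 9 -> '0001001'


num_bits = floor(log2(1162)) + 1 = 11
leading_zeros = num_bits - 1 = 10
binary(1162) = 10010001010

Elias gamma(1162) = '0000000000' + '10010001010' = 000000000010010001010 (21 bits)


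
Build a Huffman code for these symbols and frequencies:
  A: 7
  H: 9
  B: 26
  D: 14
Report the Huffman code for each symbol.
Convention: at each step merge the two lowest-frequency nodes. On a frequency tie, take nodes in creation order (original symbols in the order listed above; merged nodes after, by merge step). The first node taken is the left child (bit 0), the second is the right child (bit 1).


Huffman tree construction:
Step 1: Merge A(7) + H(9) = 16
Step 2: Merge D(14) + (A+H)(16) = 30
Step 3: Merge B(26) + (D+(A+H))(30) = 56
Read each symbol's code off the tree from the root (left child = 0, right child = 1).

Codes:
  A: 110 (length 3)
  H: 111 (length 3)
  B: 0 (length 1)
  D: 10 (length 2)
Average code length: 102/56 = 1.8214 bits/symbol


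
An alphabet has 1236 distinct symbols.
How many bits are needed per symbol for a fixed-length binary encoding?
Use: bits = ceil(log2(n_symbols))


log2(1236) = 10.2715
Bracket: 2^10 = 1024 < 1236 <= 2^11 = 2048
So ceil(log2(1236)) = 11

bits = ceil(log2(1236)) = ceil(10.2715) = 11 bits


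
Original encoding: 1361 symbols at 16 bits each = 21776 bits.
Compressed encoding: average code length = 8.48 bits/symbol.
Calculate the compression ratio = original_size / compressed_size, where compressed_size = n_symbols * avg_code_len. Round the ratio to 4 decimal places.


original_size = n_symbols * orig_bits = 1361 * 16 = 21776 bits
compressed_size = n_symbols * avg_code_len = 1361 * 8.48 = 11541.28 bits
ratio = original_size / compressed_size = 21776 / 11541.28 = 1.8868

Compression ratio = 1.8868


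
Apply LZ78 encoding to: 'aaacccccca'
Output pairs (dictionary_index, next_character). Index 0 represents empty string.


LZ78 encoding steps:
Dictionary: {0: ''}
Step 1: w='' (idx 0), next='a' -> output (0, 'a'), add 'a' as idx 1
Step 2: w='a' (idx 1), next='a' -> output (1, 'a'), add 'aa' as idx 2
Step 3: w='' (idx 0), next='c' -> output (0, 'c'), add 'c' as idx 3
Step 4: w='c' (idx 3), next='c' -> output (3, 'c'), add 'cc' as idx 4
Step 5: w='cc' (idx 4), next='c' -> output (4, 'c'), add 'ccc' as idx 5
Step 6: w='a' (idx 1), end of input -> output (1, '')


Encoded: [(0, 'a'), (1, 'a'), (0, 'c'), (3, 'c'), (4, 'c'), (1, '')]


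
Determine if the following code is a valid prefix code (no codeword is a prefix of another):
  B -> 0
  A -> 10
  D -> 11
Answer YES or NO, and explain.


Checking each pair (does one codeword prefix another?):
  B='0' vs A='10': no prefix
  B='0' vs D='11': no prefix
  A='10' vs B='0': no prefix
  A='10' vs D='11': no prefix
  D='11' vs B='0': no prefix
  D='11' vs A='10': no prefix
No violation found over all pairs.

YES -- this is a valid prefix code. No codeword is a prefix of any other codeword.


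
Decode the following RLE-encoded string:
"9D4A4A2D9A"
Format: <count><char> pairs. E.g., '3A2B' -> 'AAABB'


Expanding each <count><char> pair:
  9D -> 'DDDDDDDDD'
  4A -> 'AAAA'
  4A -> 'AAAA'
  2D -> 'DD'
  9A -> 'AAAAAAAAA'

Decoded = DDDDDDDDDAAAAAAAADDAAAAAAAAA


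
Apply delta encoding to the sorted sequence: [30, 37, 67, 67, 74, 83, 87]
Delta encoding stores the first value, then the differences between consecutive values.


First value: 30
Deltas:
  37 - 30 = 7
  67 - 37 = 30
  67 - 67 = 0
  74 - 67 = 7
  83 - 74 = 9
  87 - 83 = 4


Delta encoded: [30, 7, 30, 0, 7, 9, 4]


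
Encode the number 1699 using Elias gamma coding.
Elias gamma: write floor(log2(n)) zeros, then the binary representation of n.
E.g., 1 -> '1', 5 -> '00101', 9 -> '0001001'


num_bits = floor(log2(1699)) + 1 = 11
leading_zeros = num_bits - 1 = 10
binary(1699) = 11010100011

Elias gamma(1699) = '0000000000' + '11010100011' = 000000000011010100011 (21 bits)


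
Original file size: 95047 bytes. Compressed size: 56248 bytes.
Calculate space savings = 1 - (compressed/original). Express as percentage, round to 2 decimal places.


ratio = compressed/original = 56248/95047 = 0.591791
savings = 1 - ratio = 1 - 0.591791 = 0.408209
as a percentage: 0.408209 * 100 = 40.82%

Space savings = 1 - 56248/95047 = 40.82%


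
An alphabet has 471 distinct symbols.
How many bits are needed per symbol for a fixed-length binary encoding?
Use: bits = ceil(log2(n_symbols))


log2(471) = 8.8796
Bracket: 2^8 = 256 < 471 <= 2^9 = 512
So ceil(log2(471)) = 9

bits = ceil(log2(471)) = ceil(8.8796) = 9 bits


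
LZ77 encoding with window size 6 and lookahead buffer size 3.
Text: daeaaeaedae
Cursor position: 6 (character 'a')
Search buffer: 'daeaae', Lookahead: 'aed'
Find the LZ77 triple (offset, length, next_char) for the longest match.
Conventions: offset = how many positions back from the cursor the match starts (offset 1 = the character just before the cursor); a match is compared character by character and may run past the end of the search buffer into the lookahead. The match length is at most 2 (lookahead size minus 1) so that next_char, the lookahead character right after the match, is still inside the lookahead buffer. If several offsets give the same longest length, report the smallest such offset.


Try each offset into the search buffer:
  offset=1 (pos 5, char 'e'): match length 0
  offset=2 (pos 4, char 'a'): match length 2
  offset=3 (pos 3, char 'a'): match length 1
  offset=4 (pos 2, char 'e'): match length 0
  offset=5 (pos 1, char 'a'): match length 2
  offset=6 (pos 0, char 'd'): match length 0
Longest match has length 2, found at offsets 2, 5; take the smallest, offset 2.
next_char = character at position 6 + 2 = 8 -> 'd'

Best match: offset=2, length=2 (matching 'ae' starting at position 4)
LZ77 triple: (2, 2, 'd')


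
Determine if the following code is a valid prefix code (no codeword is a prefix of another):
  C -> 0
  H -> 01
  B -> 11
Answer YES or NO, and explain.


Checking each pair (does one codeword prefix another?):
  C='0' vs H='01': prefix -- VIOLATION

NO -- this is NOT a valid prefix code. C (0) is a prefix of H (01).


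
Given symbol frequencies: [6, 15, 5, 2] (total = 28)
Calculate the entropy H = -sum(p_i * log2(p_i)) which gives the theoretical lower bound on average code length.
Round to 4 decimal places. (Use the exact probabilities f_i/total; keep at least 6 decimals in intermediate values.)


Per-symbol terms -p_i * log2(p_i) with p_i = f_i/28:
  p = 6/28 = 0.214286: log2(p) = -2.222392, -p*log2(p) = 0.476227
  p = 15/28 = 0.535714: log2(p) = -0.900464, -p*log2(p) = 0.482392
  p = 5/28 = 0.178571: log2(p) = -2.485427, -p*log2(p) = 0.443826
  p = 2/28 = 0.071429: log2(p) = -3.807355, -p*log2(p) = 0.271954
H = 0.476227 + 0.482392 + 0.443826 + 0.271954 = 1.674399

H = 1.6744 bits/symbol


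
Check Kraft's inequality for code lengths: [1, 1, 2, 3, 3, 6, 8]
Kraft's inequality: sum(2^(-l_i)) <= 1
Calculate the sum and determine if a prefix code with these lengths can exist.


Sum = 2^(-1) + 2^(-1) + 2^(-2) + 2^(-3) + 2^(-3) + 2^(-6) + 2^(-8)
    = 0.5 + 0.5 + 0.25 + 0.125 + 0.125 + 0.015625 + 0.00390625
    = 389/256 = 1.51953125
Since 1.51953125 > 1, Kraft's inequality is NOT satisfied.
A prefix code with these lengths CANNOT exist.

Kraft sum = 1.51953125. Not satisfied.


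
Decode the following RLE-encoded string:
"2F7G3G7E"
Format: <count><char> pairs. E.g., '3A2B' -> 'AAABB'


Expanding each <count><char> pair:
  2F -> 'FF'
  7G -> 'GGGGGGG'
  3G -> 'GGG'
  7E -> 'EEEEEEE'

Decoded = FFGGGGGGGGGGEEEEEEE


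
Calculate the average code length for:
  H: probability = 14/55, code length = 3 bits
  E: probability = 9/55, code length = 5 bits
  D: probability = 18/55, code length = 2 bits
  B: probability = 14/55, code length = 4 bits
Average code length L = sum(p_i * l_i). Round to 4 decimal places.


Weighted contributions p_i * l_i:
  H: (14/55) * 3 = 42/55
  E: (9/55) * 5 = 45/55
  D: (18/55) * 2 = 36/55
  B: (14/55) * 4 = 56/55
Sum = (42 + 45 + 36 + 56)/55 = 179/55

L = 179/55 = 3.2545 bits/symbol


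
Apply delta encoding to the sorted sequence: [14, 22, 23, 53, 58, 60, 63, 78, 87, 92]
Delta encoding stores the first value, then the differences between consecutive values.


First value: 14
Deltas:
  22 - 14 = 8
  23 - 22 = 1
  53 - 23 = 30
  58 - 53 = 5
  60 - 58 = 2
  63 - 60 = 3
  78 - 63 = 15
  87 - 78 = 9
  92 - 87 = 5


Delta encoded: [14, 8, 1, 30, 5, 2, 3, 15, 9, 5]


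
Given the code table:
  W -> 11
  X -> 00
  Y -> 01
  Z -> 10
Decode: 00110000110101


Decoding:
00 -> X
11 -> W
00 -> X
00 -> X
11 -> W
01 -> Y
01 -> Y


Result: XWXXWYY


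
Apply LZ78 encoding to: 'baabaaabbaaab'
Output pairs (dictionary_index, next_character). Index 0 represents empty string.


LZ78 encoding steps:
Dictionary: {0: ''}
Step 1: w='' (idx 0), next='b' -> output (0, 'b'), add 'b' as idx 1
Step 2: w='' (idx 0), next='a' -> output (0, 'a'), add 'a' as idx 2
Step 3: w='a' (idx 2), next='b' -> output (2, 'b'), add 'ab' as idx 3
Step 4: w='a' (idx 2), next='a' -> output (2, 'a'), add 'aa' as idx 4
Step 5: w='ab' (idx 3), next='b' -> output (3, 'b'), add 'abb' as idx 5
Step 6: w='aa' (idx 4), next='a' -> output (4, 'a'), add 'aaa' as idx 6
Step 7: w='b' (idx 1), end of input -> output (1, '')


Encoded: [(0, 'b'), (0, 'a'), (2, 'b'), (2, 'a'), (3, 'b'), (4, 'a'), (1, '')]


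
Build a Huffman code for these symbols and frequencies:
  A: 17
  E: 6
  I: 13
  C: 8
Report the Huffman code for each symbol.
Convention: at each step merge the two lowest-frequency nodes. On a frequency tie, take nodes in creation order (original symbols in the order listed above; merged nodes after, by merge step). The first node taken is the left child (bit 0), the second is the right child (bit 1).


Huffman tree construction:
Step 1: Merge E(6) + C(8) = 14
Step 2: Merge I(13) + (E+C)(14) = 27
Step 3: Merge A(17) + (I+(E+C))(27) = 44
Read each symbol's code off the tree from the root (left child = 0, right child = 1).

Codes:
  A: 0 (length 1)
  E: 110 (length 3)
  I: 10 (length 2)
  C: 111 (length 3)
Average code length: 85/44 = 1.9318 bits/symbol


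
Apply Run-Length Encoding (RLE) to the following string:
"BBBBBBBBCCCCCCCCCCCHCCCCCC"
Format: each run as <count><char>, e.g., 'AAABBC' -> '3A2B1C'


Scanning runs left to right:
  i=0: run of 'B' x 8 -> '8B'
  i=8: run of 'C' x 11 -> '11C'
  i=19: run of 'H' x 1 -> '1H'
  i=20: run of 'C' x 6 -> '6C'

RLE = 8B11C1H6C


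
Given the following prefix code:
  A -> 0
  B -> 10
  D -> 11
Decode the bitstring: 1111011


Decoding step by step:
Bits 11 -> D
Bits 11 -> D
Bits 0 -> A
Bits 11 -> D


Decoded message: DDAD


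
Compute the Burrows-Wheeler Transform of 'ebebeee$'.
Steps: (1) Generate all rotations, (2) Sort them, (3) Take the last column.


Rotations (sorted):
  0: $ebebeee -> last char: e
  1: bebeee$e -> last char: e
  2: beee$ebe -> last char: e
  3: e$ebebee -> last char: e
  4: ebebeee$ -> last char: $
  5: ebeee$eb -> last char: b
  6: ee$ebebe -> last char: e
  7: eee$ebeb -> last char: b


BWT = eeee$beb


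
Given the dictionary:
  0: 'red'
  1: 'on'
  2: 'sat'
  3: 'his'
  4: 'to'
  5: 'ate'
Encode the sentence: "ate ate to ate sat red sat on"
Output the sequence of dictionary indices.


Look up each word in the dictionary:
  'ate' -> 5
  'ate' -> 5
  'to' -> 4
  'ate' -> 5
  'sat' -> 2
  'red' -> 0
  'sat' -> 2
  'on' -> 1

Encoded: [5, 5, 4, 5, 2, 0, 2, 1]


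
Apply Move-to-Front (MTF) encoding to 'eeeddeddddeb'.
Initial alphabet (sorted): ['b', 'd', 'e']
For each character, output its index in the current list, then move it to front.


MTF encoding:
'e': index 2 in ['b', 'd', 'e'] -> ['e', 'b', 'd']
'e': index 0 in ['e', 'b', 'd'] -> ['e', 'b', 'd']
'e': index 0 in ['e', 'b', 'd'] -> ['e', 'b', 'd']
'd': index 2 in ['e', 'b', 'd'] -> ['d', 'e', 'b']
'd': index 0 in ['d', 'e', 'b'] -> ['d', 'e', 'b']
'e': index 1 in ['d', 'e', 'b'] -> ['e', 'd', 'b']
'd': index 1 in ['e', 'd', 'b'] -> ['d', 'e', 'b']
'd': index 0 in ['d', 'e', 'b'] -> ['d', 'e', 'b']
'd': index 0 in ['d', 'e', 'b'] -> ['d', 'e', 'b']
'd': index 0 in ['d', 'e', 'b'] -> ['d', 'e', 'b']
'e': index 1 in ['d', 'e', 'b'] -> ['e', 'd', 'b']
'b': index 2 in ['e', 'd', 'b'] -> ['b', 'e', 'd']


Output: [2, 0, 0, 2, 0, 1, 1, 0, 0, 0, 1, 2]


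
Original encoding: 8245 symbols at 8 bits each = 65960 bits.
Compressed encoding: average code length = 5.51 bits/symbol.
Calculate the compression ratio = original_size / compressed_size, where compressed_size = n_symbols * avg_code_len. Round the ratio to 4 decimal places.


original_size = n_symbols * orig_bits = 8245 * 8 = 65960 bits
compressed_size = n_symbols * avg_code_len = 8245 * 5.51 = 45429.95 bits
ratio = original_size / compressed_size = 65960 / 45429.95 = 1.4519

Compression ratio = 1.4519


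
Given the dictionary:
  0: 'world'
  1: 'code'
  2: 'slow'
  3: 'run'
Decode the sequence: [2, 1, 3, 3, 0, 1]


Look up each index in the dictionary:
  2 -> 'slow'
  1 -> 'code'
  3 -> 'run'
  3 -> 'run'
  0 -> 'world'
  1 -> 'code'

Decoded: "slow code run run world code"


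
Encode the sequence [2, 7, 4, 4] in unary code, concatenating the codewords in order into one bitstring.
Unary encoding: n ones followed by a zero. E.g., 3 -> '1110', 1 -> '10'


Encode each number as n ones followed by a terminating 0:
  2 -> 110 (3 bits)
  7 -> 11111110 (8 bits)
  4 -> 11110 (5 bits)
  4 -> 11110 (5 bits)
Total length = 3 + 8 + 5 + 5 = 21 bits.

Unary([2, 7, 4, 4]) = 110111111101111011110 (21 bits)


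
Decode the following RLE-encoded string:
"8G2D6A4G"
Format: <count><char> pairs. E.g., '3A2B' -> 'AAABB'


Expanding each <count><char> pair:
  8G -> 'GGGGGGGG'
  2D -> 'DD'
  6A -> 'AAAAAA'
  4G -> 'GGGG'

Decoded = GGGGGGGGDDAAAAAAGGGG


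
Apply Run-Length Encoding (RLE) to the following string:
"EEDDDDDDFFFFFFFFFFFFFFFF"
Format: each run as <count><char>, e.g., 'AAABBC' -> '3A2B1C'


Scanning runs left to right:
  i=0: run of 'E' x 2 -> '2E'
  i=2: run of 'D' x 6 -> '6D'
  i=8: run of 'F' x 16 -> '16F'

RLE = 2E6D16F


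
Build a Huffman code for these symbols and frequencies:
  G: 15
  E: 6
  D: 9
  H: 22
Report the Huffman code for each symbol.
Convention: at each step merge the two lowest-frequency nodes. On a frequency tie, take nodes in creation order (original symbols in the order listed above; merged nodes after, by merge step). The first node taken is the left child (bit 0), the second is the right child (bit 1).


Huffman tree construction:
Step 1: Merge E(6) + D(9) = 15
Step 2: Merge G(15) + (E+D)(15) = 30
Step 3: Merge H(22) + (G+(E+D))(30) = 52
Read each symbol's code off the tree from the root (left child = 0, right child = 1).

Codes:
  G: 10 (length 2)
  E: 110 (length 3)
  D: 111 (length 3)
  H: 0 (length 1)
Average code length: 97/52 = 1.8654 bits/symbol


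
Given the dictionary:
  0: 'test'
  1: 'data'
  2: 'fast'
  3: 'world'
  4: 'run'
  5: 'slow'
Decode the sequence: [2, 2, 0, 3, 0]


Look up each index in the dictionary:
  2 -> 'fast'
  2 -> 'fast'
  0 -> 'test'
  3 -> 'world'
  0 -> 'test'

Decoded: "fast fast test world test"


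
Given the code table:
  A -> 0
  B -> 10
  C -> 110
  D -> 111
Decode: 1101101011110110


Decoding:
110 -> C
110 -> C
10 -> B
111 -> D
10 -> B
110 -> C


Result: CCBDBC


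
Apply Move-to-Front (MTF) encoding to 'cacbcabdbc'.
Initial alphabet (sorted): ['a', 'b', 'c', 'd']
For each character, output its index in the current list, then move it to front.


MTF encoding:
'c': index 2 in ['a', 'b', 'c', 'd'] -> ['c', 'a', 'b', 'd']
'a': index 1 in ['c', 'a', 'b', 'd'] -> ['a', 'c', 'b', 'd']
'c': index 1 in ['a', 'c', 'b', 'd'] -> ['c', 'a', 'b', 'd']
'b': index 2 in ['c', 'a', 'b', 'd'] -> ['b', 'c', 'a', 'd']
'c': index 1 in ['b', 'c', 'a', 'd'] -> ['c', 'b', 'a', 'd']
'a': index 2 in ['c', 'b', 'a', 'd'] -> ['a', 'c', 'b', 'd']
'b': index 2 in ['a', 'c', 'b', 'd'] -> ['b', 'a', 'c', 'd']
'd': index 3 in ['b', 'a', 'c', 'd'] -> ['d', 'b', 'a', 'c']
'b': index 1 in ['d', 'b', 'a', 'c'] -> ['b', 'd', 'a', 'c']
'c': index 3 in ['b', 'd', 'a', 'c'] -> ['c', 'b', 'd', 'a']


Output: [2, 1, 1, 2, 1, 2, 2, 3, 1, 3]


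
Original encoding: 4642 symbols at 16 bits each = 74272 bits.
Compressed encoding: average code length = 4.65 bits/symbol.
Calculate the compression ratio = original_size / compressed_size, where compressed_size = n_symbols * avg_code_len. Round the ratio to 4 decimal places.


original_size = n_symbols * orig_bits = 4642 * 16 = 74272 bits
compressed_size = n_symbols * avg_code_len = 4642 * 4.65 = 21585.3 bits
ratio = original_size / compressed_size = 74272 / 21585.3 = 3.4409

Compression ratio = 3.4409


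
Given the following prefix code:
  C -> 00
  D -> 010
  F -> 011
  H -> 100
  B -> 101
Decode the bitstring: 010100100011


Decoding step by step:
Bits 010 -> D
Bits 100 -> H
Bits 100 -> H
Bits 011 -> F


Decoded message: DHHF


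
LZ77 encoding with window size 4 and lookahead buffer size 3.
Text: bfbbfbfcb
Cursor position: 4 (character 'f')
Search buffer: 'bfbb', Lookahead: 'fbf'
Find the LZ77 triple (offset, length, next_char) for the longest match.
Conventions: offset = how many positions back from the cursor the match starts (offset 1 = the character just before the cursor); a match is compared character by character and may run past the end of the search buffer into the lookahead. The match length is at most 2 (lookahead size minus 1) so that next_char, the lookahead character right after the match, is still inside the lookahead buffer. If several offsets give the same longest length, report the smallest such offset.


Try each offset into the search buffer:
  offset=1 (pos 3, char 'b'): match length 0
  offset=2 (pos 2, char 'b'): match length 0
  offset=3 (pos 1, char 'f'): match length 2
  offset=4 (pos 0, char 'b'): match length 0
Longest match has length 2 at offset 3.
next_char = character at position 4 + 2 = 6 -> 'f'

Best match: offset=3, length=2 (matching 'fb' starting at position 1)
LZ77 triple: (3, 2, 'f')


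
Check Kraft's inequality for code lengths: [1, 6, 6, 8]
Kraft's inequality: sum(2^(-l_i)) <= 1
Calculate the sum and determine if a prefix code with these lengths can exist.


Sum = 2^(-1) + 2^(-6) + 2^(-6) + 2^(-8)
    = 0.5 + 0.015625 + 0.015625 + 0.00390625
    = 137/256 = 0.53515625
Since 0.53515625 <= 1, Kraft's inequality IS satisfied.
A prefix code with these lengths CAN exist.

Kraft sum = 0.53515625. Satisfied.


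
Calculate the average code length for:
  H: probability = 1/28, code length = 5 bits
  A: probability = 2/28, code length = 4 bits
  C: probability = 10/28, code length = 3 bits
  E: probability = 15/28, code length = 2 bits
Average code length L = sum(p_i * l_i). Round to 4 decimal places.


Weighted contributions p_i * l_i:
  H: (1/28) * 5 = 5/28
  A: (2/28) * 4 = 8/28
  C: (10/28) * 3 = 30/28
  E: (15/28) * 2 = 30/28
Sum = (5 + 8 + 30 + 30)/28 = 73/28

L = 73/28 = 2.6071 bits/symbol


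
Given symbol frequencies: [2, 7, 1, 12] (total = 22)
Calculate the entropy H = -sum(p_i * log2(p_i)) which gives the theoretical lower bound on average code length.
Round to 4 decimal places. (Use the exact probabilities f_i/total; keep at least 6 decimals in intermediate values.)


Per-symbol terms -p_i * log2(p_i) with p_i = f_i/22:
  p = 2/22 = 0.090909: log2(p) = -3.459432, -p*log2(p) = 0.314494
  p = 7/22 = 0.318182: log2(p) = -1.652077, -p*log2(p) = 0.525661
  p = 1/22 = 0.045455: log2(p) = -4.459432, -p*log2(p) = 0.202701
  p = 12/22 = 0.545455: log2(p) = -0.874469, -p*log2(p) = 0.476983
H = 0.314494 + 0.525661 + 0.202701 + 0.476983 = 1.519839

H = 1.5198 bits/symbol


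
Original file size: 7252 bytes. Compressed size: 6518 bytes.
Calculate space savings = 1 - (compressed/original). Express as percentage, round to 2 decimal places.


ratio = compressed/original = 6518/7252 = 0.898787
savings = 1 - ratio = 1 - 0.898787 = 0.101213
as a percentage: 0.101213 * 100 = 10.12%

Space savings = 1 - 6518/7252 = 10.12%


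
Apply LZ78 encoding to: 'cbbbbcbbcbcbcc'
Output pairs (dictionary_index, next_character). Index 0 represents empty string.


LZ78 encoding steps:
Dictionary: {0: ''}
Step 1: w='' (idx 0), next='c' -> output (0, 'c'), add 'c' as idx 1
Step 2: w='' (idx 0), next='b' -> output (0, 'b'), add 'b' as idx 2
Step 3: w='b' (idx 2), next='b' -> output (2, 'b'), add 'bb' as idx 3
Step 4: w='b' (idx 2), next='c' -> output (2, 'c'), add 'bc' as idx 4
Step 5: w='bb' (idx 3), next='c' -> output (3, 'c'), add 'bbc' as idx 5
Step 6: w='bc' (idx 4), next='b' -> output (4, 'b'), add 'bcb' as idx 6
Step 7: w='c' (idx 1), next='c' -> output (1, 'c'), add 'cc' as idx 7


Encoded: [(0, 'c'), (0, 'b'), (2, 'b'), (2, 'c'), (3, 'c'), (4, 'b'), (1, 'c')]


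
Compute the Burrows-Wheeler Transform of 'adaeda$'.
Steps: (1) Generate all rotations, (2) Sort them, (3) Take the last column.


Rotations (sorted):
  0: $adaeda -> last char: a
  1: a$adaed -> last char: d
  2: adaeda$ -> last char: $
  3: aeda$ad -> last char: d
  4: da$adae -> last char: e
  5: daeda$a -> last char: a
  6: eda$ada -> last char: a


BWT = ad$deaa


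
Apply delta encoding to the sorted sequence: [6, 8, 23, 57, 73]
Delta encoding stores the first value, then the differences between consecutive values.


First value: 6
Deltas:
  8 - 6 = 2
  23 - 8 = 15
  57 - 23 = 34
  73 - 57 = 16


Delta encoded: [6, 2, 15, 34, 16]


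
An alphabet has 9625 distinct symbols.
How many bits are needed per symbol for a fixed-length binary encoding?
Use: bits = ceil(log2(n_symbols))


log2(9625) = 13.2326
Bracket: 2^13 = 8192 < 9625 <= 2^14 = 16384
So ceil(log2(9625)) = 14

bits = ceil(log2(9625)) = ceil(13.2326) = 14 bits


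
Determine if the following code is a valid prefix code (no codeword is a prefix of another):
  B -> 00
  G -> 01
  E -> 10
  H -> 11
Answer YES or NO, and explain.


Checking each pair (does one codeword prefix another?):
  B='00' vs G='01': no prefix
  B='00' vs E='10': no prefix
  B='00' vs H='11': no prefix
  G='01' vs B='00': no prefix
  G='01' vs E='10': no prefix
  G='01' vs H='11': no prefix
  E='10' vs B='00': no prefix
  E='10' vs G='01': no prefix
  E='10' vs H='11': no prefix
  H='11' vs B='00': no prefix
  H='11' vs G='01': no prefix
  H='11' vs E='10': no prefix
No violation found over all pairs.

YES -- this is a valid prefix code. No codeword is a prefix of any other codeword.


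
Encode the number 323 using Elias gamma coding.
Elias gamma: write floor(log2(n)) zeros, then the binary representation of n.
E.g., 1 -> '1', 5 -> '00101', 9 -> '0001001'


num_bits = floor(log2(323)) + 1 = 9
leading_zeros = num_bits - 1 = 8
binary(323) = 101000011

Elias gamma(323) = '00000000' + '101000011' = 00000000101000011 (17 bits)


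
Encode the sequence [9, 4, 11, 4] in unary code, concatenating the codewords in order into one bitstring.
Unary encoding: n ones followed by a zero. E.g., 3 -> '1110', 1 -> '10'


Encode each number as n ones followed by a terminating 0:
  9 -> 1111111110 (10 bits)
  4 -> 11110 (5 bits)
  11 -> 111111111110 (12 bits)
  4 -> 11110 (5 bits)
Total length = 10 + 5 + 12 + 5 = 32 bits.

Unary([9, 4, 11, 4]) = 11111111101111011111111111011110 (32 bits)


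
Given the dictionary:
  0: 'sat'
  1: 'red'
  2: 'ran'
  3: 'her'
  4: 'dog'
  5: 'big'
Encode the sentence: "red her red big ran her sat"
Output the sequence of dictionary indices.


Look up each word in the dictionary:
  'red' -> 1
  'her' -> 3
  'red' -> 1
  'big' -> 5
  'ran' -> 2
  'her' -> 3
  'sat' -> 0

Encoded: [1, 3, 1, 5, 2, 3, 0]


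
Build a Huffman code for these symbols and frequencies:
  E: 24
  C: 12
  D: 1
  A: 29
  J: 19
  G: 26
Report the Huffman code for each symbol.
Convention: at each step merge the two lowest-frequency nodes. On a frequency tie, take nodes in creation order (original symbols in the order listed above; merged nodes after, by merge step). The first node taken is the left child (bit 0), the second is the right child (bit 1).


Huffman tree construction:
Step 1: Merge D(1) + C(12) = 13
Step 2: Merge (D+C)(13) + J(19) = 32
Step 3: Merge E(24) + G(26) = 50
Step 4: Merge A(29) + ((D+C)+J)(32) = 61
Step 5: Merge (E+G)(50) + (A+((D+C)+J))(61) = 111
Read each symbol's code off the tree from the root (left child = 0, right child = 1).

Codes:
  E: 00 (length 2)
  C: 1101 (length 4)
  D: 1100 (length 4)
  A: 10 (length 2)
  J: 111 (length 3)
  G: 01 (length 2)
Average code length: 267/111 = 2.4054 bits/symbol


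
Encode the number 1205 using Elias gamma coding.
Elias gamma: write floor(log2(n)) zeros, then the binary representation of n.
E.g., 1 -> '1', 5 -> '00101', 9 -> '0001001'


num_bits = floor(log2(1205)) + 1 = 11
leading_zeros = num_bits - 1 = 10
binary(1205) = 10010110101

Elias gamma(1205) = '0000000000' + '10010110101' = 000000000010010110101 (21 bits)


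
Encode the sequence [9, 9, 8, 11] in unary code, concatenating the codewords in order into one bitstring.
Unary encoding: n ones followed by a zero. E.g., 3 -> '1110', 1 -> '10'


Encode each number as n ones followed by a terminating 0:
  9 -> 1111111110 (10 bits)
  9 -> 1111111110 (10 bits)
  8 -> 111111110 (9 bits)
  11 -> 111111111110 (12 bits)
Total length = 10 + 10 + 9 + 12 = 41 bits.

Unary([9, 9, 8, 11]) = 11111111101111111110111111110111111111110 (41 bits)


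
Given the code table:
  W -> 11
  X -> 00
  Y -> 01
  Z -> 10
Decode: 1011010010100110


Decoding:
10 -> Z
11 -> W
01 -> Y
00 -> X
10 -> Z
10 -> Z
01 -> Y
10 -> Z


Result: ZWYXZZYZ


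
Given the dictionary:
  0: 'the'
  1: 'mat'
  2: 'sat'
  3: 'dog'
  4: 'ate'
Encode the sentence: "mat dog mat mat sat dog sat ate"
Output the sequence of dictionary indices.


Look up each word in the dictionary:
  'mat' -> 1
  'dog' -> 3
  'mat' -> 1
  'mat' -> 1
  'sat' -> 2
  'dog' -> 3
  'sat' -> 2
  'ate' -> 4

Encoded: [1, 3, 1, 1, 2, 3, 2, 4]


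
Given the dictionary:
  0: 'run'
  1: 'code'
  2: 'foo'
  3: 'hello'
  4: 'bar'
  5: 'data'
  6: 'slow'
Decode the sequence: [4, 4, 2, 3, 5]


Look up each index in the dictionary:
  4 -> 'bar'
  4 -> 'bar'
  2 -> 'foo'
  3 -> 'hello'
  5 -> 'data'

Decoded: "bar bar foo hello data"


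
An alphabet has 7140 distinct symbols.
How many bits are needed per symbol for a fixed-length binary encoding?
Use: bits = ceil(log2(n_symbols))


log2(7140) = 12.8017
Bracket: 2^12 = 4096 < 7140 <= 2^13 = 8192
So ceil(log2(7140)) = 13

bits = ceil(log2(7140)) = ceil(12.8017) = 13 bits


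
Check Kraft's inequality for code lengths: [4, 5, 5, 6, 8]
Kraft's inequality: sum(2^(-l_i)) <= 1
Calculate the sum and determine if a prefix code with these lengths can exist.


Sum = 2^(-4) + 2^(-5) + 2^(-5) + 2^(-6) + 2^(-8)
    = 0.0625 + 0.03125 + 0.03125 + 0.015625 + 0.00390625
    = 37/256 = 0.14453125
Since 0.14453125 <= 1, Kraft's inequality IS satisfied.
A prefix code with these lengths CAN exist.

Kraft sum = 0.14453125. Satisfied.


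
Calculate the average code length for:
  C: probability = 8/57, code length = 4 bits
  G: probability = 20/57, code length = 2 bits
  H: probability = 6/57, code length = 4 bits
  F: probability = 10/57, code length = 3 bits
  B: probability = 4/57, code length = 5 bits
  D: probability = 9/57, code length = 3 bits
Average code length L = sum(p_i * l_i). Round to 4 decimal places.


Weighted contributions p_i * l_i:
  C: (8/57) * 4 = 32/57
  G: (20/57) * 2 = 40/57
  H: (6/57) * 4 = 24/57
  F: (10/57) * 3 = 30/57
  B: (4/57) * 5 = 20/57
  D: (9/57) * 3 = 27/57
Sum = (32 + 40 + 24 + 30 + 20 + 27)/57 = 173/57

L = 173/57 = 3.0351 bits/symbol


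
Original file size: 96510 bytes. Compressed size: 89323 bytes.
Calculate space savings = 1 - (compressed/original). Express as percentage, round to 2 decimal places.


ratio = compressed/original = 89323/96510 = 0.925531
savings = 1 - ratio = 1 - 0.925531 = 0.074469
as a percentage: 0.074469 * 100 = 7.45%

Space savings = 1 - 89323/96510 = 7.45%


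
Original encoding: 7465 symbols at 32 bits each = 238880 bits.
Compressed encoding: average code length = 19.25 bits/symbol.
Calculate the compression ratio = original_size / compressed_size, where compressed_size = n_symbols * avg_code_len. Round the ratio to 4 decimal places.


original_size = n_symbols * orig_bits = 7465 * 32 = 238880 bits
compressed_size = n_symbols * avg_code_len = 7465 * 19.25 = 143701.25 bits
ratio = original_size / compressed_size = 238880 / 143701.25 = 1.6623

Compression ratio = 1.6623


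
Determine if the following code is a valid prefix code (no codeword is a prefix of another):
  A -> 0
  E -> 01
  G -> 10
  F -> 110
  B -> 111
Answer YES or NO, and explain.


Checking each pair (does one codeword prefix another?):
  A='0' vs E='01': prefix -- VIOLATION

NO -- this is NOT a valid prefix code. A (0) is a prefix of E (01).


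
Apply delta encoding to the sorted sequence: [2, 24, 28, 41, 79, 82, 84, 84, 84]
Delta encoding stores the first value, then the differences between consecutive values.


First value: 2
Deltas:
  24 - 2 = 22
  28 - 24 = 4
  41 - 28 = 13
  79 - 41 = 38
  82 - 79 = 3
  84 - 82 = 2
  84 - 84 = 0
  84 - 84 = 0


Delta encoded: [2, 22, 4, 13, 38, 3, 2, 0, 0]


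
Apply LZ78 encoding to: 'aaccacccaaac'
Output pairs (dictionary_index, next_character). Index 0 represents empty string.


LZ78 encoding steps:
Dictionary: {0: ''}
Step 1: w='' (idx 0), next='a' -> output (0, 'a'), add 'a' as idx 1
Step 2: w='a' (idx 1), next='c' -> output (1, 'c'), add 'ac' as idx 2
Step 3: w='' (idx 0), next='c' -> output (0, 'c'), add 'c' as idx 3
Step 4: w='ac' (idx 2), next='c' -> output (2, 'c'), add 'acc' as idx 4
Step 5: w='c' (idx 3), next='a' -> output (3, 'a'), add 'ca' as idx 5
Step 6: w='a' (idx 1), next='a' -> output (1, 'a'), add 'aa' as idx 6
Step 7: w='c' (idx 3), end of input -> output (3, '')


Encoded: [(0, 'a'), (1, 'c'), (0, 'c'), (2, 'c'), (3, 'a'), (1, 'a'), (3, '')]


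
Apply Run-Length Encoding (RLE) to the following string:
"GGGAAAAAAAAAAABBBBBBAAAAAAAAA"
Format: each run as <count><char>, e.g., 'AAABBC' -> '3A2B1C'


Scanning runs left to right:
  i=0: run of 'G' x 3 -> '3G'
  i=3: run of 'A' x 11 -> '11A'
  i=14: run of 'B' x 6 -> '6B'
  i=20: run of 'A' x 9 -> '9A'

RLE = 3G11A6B9A


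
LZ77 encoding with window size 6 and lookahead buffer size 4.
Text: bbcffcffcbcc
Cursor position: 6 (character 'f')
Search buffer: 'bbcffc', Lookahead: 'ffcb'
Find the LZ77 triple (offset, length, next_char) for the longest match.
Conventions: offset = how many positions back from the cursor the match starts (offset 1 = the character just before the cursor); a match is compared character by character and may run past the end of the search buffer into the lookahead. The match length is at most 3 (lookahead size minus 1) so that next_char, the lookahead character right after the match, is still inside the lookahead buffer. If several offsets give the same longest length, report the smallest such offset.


Try each offset into the search buffer:
  offset=1 (pos 5, char 'c'): match length 0
  offset=2 (pos 4, char 'f'): match length 1
  offset=3 (pos 3, char 'f'): match length 3
  offset=4 (pos 2, char 'c'): match length 0
  offset=5 (pos 1, char 'b'): match length 0
  offset=6 (pos 0, char 'b'): match length 0
Longest match has length 3 at offset 3.
next_char = character at position 6 + 3 = 9 -> 'b'

Best match: offset=3, length=3 (matching 'ffc' starting at position 3)
LZ77 triple: (3, 3, 'b')


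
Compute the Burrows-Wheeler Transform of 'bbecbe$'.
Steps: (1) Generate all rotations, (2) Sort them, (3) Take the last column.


Rotations (sorted):
  0: $bbecbe -> last char: e
  1: bbecbe$ -> last char: $
  2: be$bbec -> last char: c
  3: becbe$b -> last char: b
  4: cbe$bbe -> last char: e
  5: e$bbecb -> last char: b
  6: ecbe$bb -> last char: b


BWT = e$cbebb


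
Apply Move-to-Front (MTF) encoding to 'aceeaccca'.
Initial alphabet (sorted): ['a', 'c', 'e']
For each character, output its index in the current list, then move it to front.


MTF encoding:
'a': index 0 in ['a', 'c', 'e'] -> ['a', 'c', 'e']
'c': index 1 in ['a', 'c', 'e'] -> ['c', 'a', 'e']
'e': index 2 in ['c', 'a', 'e'] -> ['e', 'c', 'a']
'e': index 0 in ['e', 'c', 'a'] -> ['e', 'c', 'a']
'a': index 2 in ['e', 'c', 'a'] -> ['a', 'e', 'c']
'c': index 2 in ['a', 'e', 'c'] -> ['c', 'a', 'e']
'c': index 0 in ['c', 'a', 'e'] -> ['c', 'a', 'e']
'c': index 0 in ['c', 'a', 'e'] -> ['c', 'a', 'e']
'a': index 1 in ['c', 'a', 'e'] -> ['a', 'c', 'e']


Output: [0, 1, 2, 0, 2, 2, 0, 0, 1]


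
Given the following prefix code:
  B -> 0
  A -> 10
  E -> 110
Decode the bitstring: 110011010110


Decoding step by step:
Bits 110 -> E
Bits 0 -> B
Bits 110 -> E
Bits 10 -> A
Bits 110 -> E


Decoded message: EBEAE


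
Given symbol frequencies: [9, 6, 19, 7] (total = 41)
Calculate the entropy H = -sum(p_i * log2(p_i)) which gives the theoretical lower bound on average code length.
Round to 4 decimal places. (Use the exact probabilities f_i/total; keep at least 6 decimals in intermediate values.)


Per-symbol terms -p_i * log2(p_i) with p_i = f_i/41:
  p = 9/41 = 0.219512: log2(p) = -2.187627, -p*log2(p) = 0.480211
  p = 6/41 = 0.146341: log2(p) = -2.772590, -p*log2(p) = 0.405745
  p = 19/41 = 0.463415: log2(p) = -1.109624, -p*log2(p) = 0.514216
  p = 7/41 = 0.170732: log2(p) = -2.550197, -p*log2(p) = 0.435400
H = 0.480211 + 0.405745 + 0.514216 + 0.435400 = 1.835572

H = 1.8356 bits/symbol


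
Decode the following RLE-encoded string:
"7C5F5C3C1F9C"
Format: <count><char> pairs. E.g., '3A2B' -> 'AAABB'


Expanding each <count><char> pair:
  7C -> 'CCCCCCC'
  5F -> 'FFFFF'
  5C -> 'CCCCC'
  3C -> 'CCC'
  1F -> 'F'
  9C -> 'CCCCCCCCC'

Decoded = CCCCCCCFFFFFCCCCCCCCFCCCCCCCCC


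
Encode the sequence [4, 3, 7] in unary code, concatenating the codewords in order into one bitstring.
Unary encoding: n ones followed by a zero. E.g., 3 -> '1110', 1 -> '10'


Encode each number as n ones followed by a terminating 0:
  4 -> 11110 (5 bits)
  3 -> 1110 (4 bits)
  7 -> 11111110 (8 bits)
Total length = 5 + 4 + 8 = 17 bits.

Unary([4, 3, 7]) = 11110111011111110 (17 bits)


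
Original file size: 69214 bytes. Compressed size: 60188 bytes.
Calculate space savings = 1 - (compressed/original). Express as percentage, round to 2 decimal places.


ratio = compressed/original = 60188/69214 = 0.869593
savings = 1 - ratio = 1 - 0.869593 = 0.130407
as a percentage: 0.130407 * 100 = 13.04%

Space savings = 1 - 60188/69214 = 13.04%


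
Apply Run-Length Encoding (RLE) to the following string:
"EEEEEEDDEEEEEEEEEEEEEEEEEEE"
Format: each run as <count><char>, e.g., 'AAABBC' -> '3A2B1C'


Scanning runs left to right:
  i=0: run of 'E' x 6 -> '6E'
  i=6: run of 'D' x 2 -> '2D'
  i=8: run of 'E' x 19 -> '19E'

RLE = 6E2D19E


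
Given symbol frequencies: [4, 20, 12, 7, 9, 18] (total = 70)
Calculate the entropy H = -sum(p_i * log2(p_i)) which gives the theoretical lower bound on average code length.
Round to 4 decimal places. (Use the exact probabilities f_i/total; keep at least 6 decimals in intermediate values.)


Per-symbol terms -p_i * log2(p_i) with p_i = f_i/70:
  p = 4/70 = 0.057143: log2(p) = -4.129283, -p*log2(p) = 0.235959
  p = 20/70 = 0.285714: log2(p) = -1.807355, -p*log2(p) = 0.516387
  p = 12/70 = 0.171429: log2(p) = -2.544321, -p*log2(p) = 0.436169
  p = 7/70 = 0.100000: log2(p) = -3.321928, -p*log2(p) = 0.332193
  p = 9/70 = 0.128571: log2(p) = -2.959358, -p*log2(p) = 0.380489
  p = 18/70 = 0.257143: log2(p) = -1.959358, -p*log2(p) = 0.503835
H = 0.235959 + 0.516387 + 0.436169 + 0.332193 + 0.380489 + 0.503835 = 2.405032

H = 2.405 bits/symbol


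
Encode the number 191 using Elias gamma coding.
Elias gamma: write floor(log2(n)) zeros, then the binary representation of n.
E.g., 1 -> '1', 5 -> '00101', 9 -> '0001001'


num_bits = floor(log2(191)) + 1 = 8
leading_zeros = num_bits - 1 = 7
binary(191) = 10111111

Elias gamma(191) = '0000000' + '10111111' = 000000010111111 (15 bits)


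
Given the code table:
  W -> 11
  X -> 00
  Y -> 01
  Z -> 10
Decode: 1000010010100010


Decoding:
10 -> Z
00 -> X
01 -> Y
00 -> X
10 -> Z
10 -> Z
00 -> X
10 -> Z


Result: ZXYXZZXZ


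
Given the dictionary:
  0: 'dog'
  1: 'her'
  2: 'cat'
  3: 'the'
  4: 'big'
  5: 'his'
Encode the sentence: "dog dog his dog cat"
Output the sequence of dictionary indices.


Look up each word in the dictionary:
  'dog' -> 0
  'dog' -> 0
  'his' -> 5
  'dog' -> 0
  'cat' -> 2

Encoded: [0, 0, 5, 0, 2]


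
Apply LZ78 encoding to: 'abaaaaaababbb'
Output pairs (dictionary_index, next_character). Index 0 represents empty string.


LZ78 encoding steps:
Dictionary: {0: ''}
Step 1: w='' (idx 0), next='a' -> output (0, 'a'), add 'a' as idx 1
Step 2: w='' (idx 0), next='b' -> output (0, 'b'), add 'b' as idx 2
Step 3: w='a' (idx 1), next='a' -> output (1, 'a'), add 'aa' as idx 3
Step 4: w='aa' (idx 3), next='a' -> output (3, 'a'), add 'aaa' as idx 4
Step 5: w='a' (idx 1), next='b' -> output (1, 'b'), add 'ab' as idx 5
Step 6: w='ab' (idx 5), next='b' -> output (5, 'b'), add 'abb' as idx 6
Step 7: w='b' (idx 2), end of input -> output (2, '')


Encoded: [(0, 'a'), (0, 'b'), (1, 'a'), (3, 'a'), (1, 'b'), (5, 'b'), (2, '')]
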